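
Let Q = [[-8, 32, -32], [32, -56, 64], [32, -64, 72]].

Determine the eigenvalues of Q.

-8, 8, 8

Compute the characteristic polynomial p(lambda) = det(lambda·I - Q).
Expanding the 3×3 determinant: p(lambda) = lambda^3 - 8·lambda^2 - 64·lambda + 512.
Rational-root test: lambda = -8 gives p(-8) = 0.
Factor out (lambda + 8): p(lambda) = (lambda + 8)·(lambda^2 - 16·lambda + 64).
The quadratic factor is (lambda - 8)^2.
Eigenvalues: -8, 8, 8.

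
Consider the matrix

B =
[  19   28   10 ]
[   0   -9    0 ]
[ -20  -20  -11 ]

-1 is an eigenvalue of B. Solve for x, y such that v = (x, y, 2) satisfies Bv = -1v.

-1, 0

We need (B + 1I)v = 0.
B + 1I = [[20, 28, 10], [0, -8, 0], [-20, -20, -10]].
Row 1: (20)·x + (28)·y + (10)·2 = 0
Row 2: (0)·x + (-8)·y + (0)·2 = 0
Row 3: (-20)·x + (-20)·y + (-10)·2 = 0
Solving gives x = -1, y = 0.
Check: B·(-1, 0, 2) = (1, 0, -2) = -1·(-1, 0, 2).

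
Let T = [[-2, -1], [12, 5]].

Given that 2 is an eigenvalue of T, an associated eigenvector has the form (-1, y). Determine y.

We need (T - 2I)v = 0.
T - 2I = [[-4, -1], [12, 3]].
Row 1: (-4)·-1 + (-1)·y = 0
Row 2: (12)·-1 + (3)·y = 0
Solving gives y = 4.
Check: T·(-1, 4) = (-2, 8) = 2·(-1, 4).

4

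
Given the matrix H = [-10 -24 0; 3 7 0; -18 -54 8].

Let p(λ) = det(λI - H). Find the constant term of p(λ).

-16

p(λ) = λ^3 - 5λ^2 - 22λ - 16.
The constant term is -16.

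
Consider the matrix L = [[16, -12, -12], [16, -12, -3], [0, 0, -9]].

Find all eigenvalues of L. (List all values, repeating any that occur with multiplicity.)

Compute the characteristic polynomial p(s) = det(sI - L).
Expanding along the first row, p(s) = s^3 + 5s^2 - 36s.
Rational-root test: s = 4 gives p(4) = 0.
Factor out (s - 4): p(s) = (s - 4)·(s^2 + 9s).
The quadratic factors as (s + 9)·s.
Eigenvalues: -9, 0, 4.

-9, 0, 4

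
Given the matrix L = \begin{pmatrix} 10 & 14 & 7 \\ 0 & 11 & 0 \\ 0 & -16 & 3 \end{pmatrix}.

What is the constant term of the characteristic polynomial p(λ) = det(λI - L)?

-330

p(0) = det(0·I − L) = det(−L) = (−1)^3·det(L).
det(L) = 330, so p(0) = -330.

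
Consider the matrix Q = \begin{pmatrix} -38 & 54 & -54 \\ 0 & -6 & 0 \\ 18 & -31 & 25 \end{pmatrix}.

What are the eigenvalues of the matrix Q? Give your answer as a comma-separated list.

Set up det(λI - Q) = 0.
Expanding the 3×3 determinant: p(λ) = λ^3 + 19λ^2 + 100λ + 132.
Since p(-2) = 0, λ = -2 is a root.
Dividing by (λ + 2) leaves λ^2 + 17λ + 66.
The quadratic factors as (λ + 11)·(λ + 6).
Eigenvalues: -11, -6, -2.

-11, -6, -2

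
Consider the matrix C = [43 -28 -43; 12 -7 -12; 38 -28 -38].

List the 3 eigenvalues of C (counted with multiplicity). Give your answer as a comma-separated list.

Set up det(μI - C) = 0.
Expanding the 3×3 determinant: p(μ) = μ^3 + 2μ^2 - 35μ.
Rational-root test: μ = 0 gives p(0) = 0.
Factor out μ: p(μ) = μ·(μ^2 + 2μ - 35).
The quadratic factors as (μ + 7)·(μ - 5).
Eigenvalues: -7, 0, 5.

-7, 0, 5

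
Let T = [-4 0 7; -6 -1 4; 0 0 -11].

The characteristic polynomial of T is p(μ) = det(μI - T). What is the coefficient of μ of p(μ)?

p(μ) = μ^3 + 16μ^2 + 59μ + 44.
The coefficient of μ is 59.

59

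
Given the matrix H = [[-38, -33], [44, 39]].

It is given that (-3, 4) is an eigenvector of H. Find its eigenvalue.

Compute Hv: H·(-3, 4) = (-18, 24).
Since Hv = λv, compare component 1: -18 = λ·-3, so λ = 6.

6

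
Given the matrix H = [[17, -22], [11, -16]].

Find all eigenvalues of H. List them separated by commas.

-5, 6

det(H - rI) = (17 - r)(-16 - r) - (-22)·(11) = r^2 - r - 30.
This factors as (r + 5)·(r - 6) = 0.
Eigenvalues: -5, 6.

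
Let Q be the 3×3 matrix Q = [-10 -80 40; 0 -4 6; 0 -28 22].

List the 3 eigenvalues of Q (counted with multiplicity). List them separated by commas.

Compute the characteristic polynomial p(s) = det(sI - Q).
Expanding along the first row, p(s) = s^3 - 8s^2 - 100s + 800.
Rational-root test: s = 10 gives p(10) = 0.
Dividing by (s - 10) leaves s^2 + 2s - 80.
The quadratic factors as (s + 10)·(s - 8).
Eigenvalues: -10, 8, 10.

-10, 8, 10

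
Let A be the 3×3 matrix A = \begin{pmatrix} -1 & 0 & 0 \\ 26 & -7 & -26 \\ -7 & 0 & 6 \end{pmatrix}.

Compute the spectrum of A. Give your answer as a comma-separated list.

Compute the characteristic polynomial p(r) = det(rI - A).
Cofactor expansion gives p(r) = r^3 + 2r^2 - 41r - 42.
Rational-root test: r = -1 gives p(-1) = 0.
Factor out (r + 1): p(r) = (r + 1)·(r^2 + r - 42).
The quadratic factors as (r + 7)·(r - 6).
Eigenvalues: -7, -1, 6.

-7, -1, 6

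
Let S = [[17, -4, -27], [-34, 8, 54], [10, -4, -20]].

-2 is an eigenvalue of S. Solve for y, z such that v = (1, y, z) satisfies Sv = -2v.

-2, 1

We need (S + 2I)v = 0.
S + 2I = [[19, -4, -27], [-34, 10, 54], [10, -4, -18]].
Row 1: (19)·1 + (-4)·y + (-27)·z = 0
Row 2: (-34)·1 + (10)·y + (54)·z = 0
Row 3: (10)·1 + (-4)·y + (-18)·z = 0
Solving gives y = -2, z = 1.
Check: S·(1, -2, 1) = (-2, 4, -2) = -2·(1, -2, 1).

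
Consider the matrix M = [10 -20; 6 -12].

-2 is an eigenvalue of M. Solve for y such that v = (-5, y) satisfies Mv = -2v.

-3

We need (M + 2I)v = 0.
M + 2I = [[12, -20], [6, -10]].
Row 1: (12)·-5 + (-20)·y = 0
Row 2: (6)·-5 + (-10)·y = 0
Solving gives y = -3.
Check: M·(-5, -3) = (10, 6) = -2·(-5, -3).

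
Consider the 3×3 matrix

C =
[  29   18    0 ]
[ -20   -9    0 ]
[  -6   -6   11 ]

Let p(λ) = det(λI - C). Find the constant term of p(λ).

-1089

p(λ) = λ^3 - 31λ^2 + 319λ - 1089.
The constant term is -1089.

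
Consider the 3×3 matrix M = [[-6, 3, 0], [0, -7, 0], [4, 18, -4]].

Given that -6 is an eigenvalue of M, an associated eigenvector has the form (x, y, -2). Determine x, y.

We need (M + 6I)v = 0.
M + 6I = [[0, 3, 0], [0, -1, 0], [4, 18, 2]].
Row 1: (0)·x + (3)·y + (0)·-2 = 0
Row 2: (0)·x + (-1)·y + (0)·-2 = 0
Row 3: (4)·x + (18)·y + (2)·-2 = 0
Solving gives x = 1, y = 0.
Check: M·(1, 0, -2) = (-6, 0, 12) = -6·(1, 0, -2).

1, 0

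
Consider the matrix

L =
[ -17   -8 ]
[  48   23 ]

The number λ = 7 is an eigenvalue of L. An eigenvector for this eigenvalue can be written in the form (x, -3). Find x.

We need (L - 7I)v = 0.
L - 7I = [[-24, -8], [48, 16]].
Row 1: (-24)·x + (-8)·-3 = 0
Row 2: (48)·x + (16)·-3 = 0
Solving gives x = 1.
Check: L·(1, -3) = (7, -21) = 7·(1, -3).

1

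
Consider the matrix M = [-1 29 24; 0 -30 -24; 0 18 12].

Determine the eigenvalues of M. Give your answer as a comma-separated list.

-12, -6, -1

Set up det(rI - M) = 0.
Cofactor expansion gives p(r) = r^3 + 19r^2 + 90r + 72.
Since p(-6) = 0, r = -6 is a root.
Dividing by (r + 6) leaves r^2 + 13r + 12.
The quadratic factors as (r + 12)·(r + 1).
Eigenvalues: -12, -6, -1.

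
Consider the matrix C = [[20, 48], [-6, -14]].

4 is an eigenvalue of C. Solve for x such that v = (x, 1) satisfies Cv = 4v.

-3

We need (C - 4I)v = 0.
C - 4I = [[16, 48], [-6, -18]].
Row 1: (16)·x + (48)·1 = 0
Row 2: (-6)·x + (-18)·1 = 0
Solving gives x = -3.
Check: C·(-3, 1) = (-12, 4) = 4·(-3, 1).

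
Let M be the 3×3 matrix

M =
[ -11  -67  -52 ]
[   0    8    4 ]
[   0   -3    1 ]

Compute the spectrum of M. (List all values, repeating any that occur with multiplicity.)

Set up det(λI - M) = 0.
Expanding the 3×3 determinant: p(λ) = λ^3 + 2λ^2 - 79λ + 220.
Since p(-11) = 0, λ = -11 is a root.
Dividing by (λ + 11) leaves λ^2 - 9λ + 20.
The quadratic factors as (λ - 4)·(λ - 5).
Eigenvalues: -11, 4, 5.

-11, 4, 5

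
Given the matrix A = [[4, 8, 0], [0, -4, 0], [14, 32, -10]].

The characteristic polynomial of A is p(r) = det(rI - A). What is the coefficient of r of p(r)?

p(r) = r^3 + 10r^2 - 16r - 160.
The coefficient of r is -16.

-16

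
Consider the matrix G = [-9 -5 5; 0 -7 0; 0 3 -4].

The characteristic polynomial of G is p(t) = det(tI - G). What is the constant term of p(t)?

p(t) = t^3 + 20t^2 + 127t + 252.
The constant term is 252.

252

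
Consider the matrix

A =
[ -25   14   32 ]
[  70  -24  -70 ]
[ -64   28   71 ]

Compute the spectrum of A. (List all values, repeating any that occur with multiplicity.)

Compute the characteristic polynomial p(s) = det(sI - A).
Expanding the 3×3 determinant: p(s) = s^3 - 22s^2 + 149s - 308.
Try s = 4: p(4) = 0, so 4 is a root.
Factor out (s - 4): p(s) = (s - 4)·(s^2 - 18s + 77).
The quadratic factors as (s - 7)·(s - 11).
Eigenvalues: 4, 7, 11.

4, 7, 11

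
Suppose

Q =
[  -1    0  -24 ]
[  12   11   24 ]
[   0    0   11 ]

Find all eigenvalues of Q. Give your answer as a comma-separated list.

The characteristic polynomial is p(r) = det(rI - Q).
Expanding along the first row, p(r) = r^3 - 21r^2 + 99r + 121.
Rational-root test: r = -1 gives p(-1) = 0.
Factor out (r + 1): p(r) = (r + 1)·(r^2 - 22r + 121).
The quadratic factor is (r - 11)^2.
Eigenvalues: -1, 11, 11.

-1, 11, 11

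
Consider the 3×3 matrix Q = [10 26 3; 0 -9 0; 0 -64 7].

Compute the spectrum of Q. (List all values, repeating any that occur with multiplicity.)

The characteristic polynomial is p(μ) = det(μI - Q).
Expanding the 3×3 determinant: p(μ) = μ^3 - 8μ^2 - 83μ + 630.
Try μ = -9: p(-9) = 0, so -9 is a root.
Factor out (μ + 9): p(μ) = (μ + 9)·(μ^2 - 17μ + 70).
The quadratic factors as (μ - 7)·(μ - 10).
Eigenvalues: -9, 7, 10.

-9, 7, 10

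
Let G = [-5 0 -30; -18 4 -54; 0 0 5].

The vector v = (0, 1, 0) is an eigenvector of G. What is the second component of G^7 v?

First find the eigenvalue: Gv = (0, 4, 0) = 4·(0, 1, 0), so λ = 4.
Then G^7 v = λ^7·v = 4^7·(0, 1, 0) = 16384·(0, 1, 0) = (0, 16384, 0).

16384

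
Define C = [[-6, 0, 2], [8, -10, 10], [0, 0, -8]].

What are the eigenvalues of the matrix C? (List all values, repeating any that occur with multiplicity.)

-10, -8, -6

Set up det(λI - C) = 0.
Expanding the 3×3 determinant: p(λ) = λ^3 + 24λ^2 + 188λ + 480.
Try λ = -6: p(-6) = 0, so -6 is a root.
Dividing by (λ + 6) leaves λ^2 + 18λ + 80.
The quadratic factors as (λ + 10)·(λ + 8).
Eigenvalues: -10, -8, -6.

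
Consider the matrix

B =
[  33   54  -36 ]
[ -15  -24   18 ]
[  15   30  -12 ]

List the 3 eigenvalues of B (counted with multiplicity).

-12, 3, 6

The characteristic polynomial is p(μ) = det(μI - B).
Cofactor expansion gives p(μ) = μ^3 + 3μ^2 - 90μ + 216.
Since p(3) = 0, μ = 3 is a root.
Dividing by (μ - 3) leaves μ^2 + 6μ - 72.
The quadratic factors as (μ + 12)·(μ - 6).
Eigenvalues: -12, 3, 6.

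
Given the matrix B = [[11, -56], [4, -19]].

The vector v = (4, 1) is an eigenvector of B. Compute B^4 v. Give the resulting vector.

First find the eigenvalue: Bv = (-12, -3) = -3·(4, 1), so λ = -3.
Then B^4 v = λ^4·v = (-3)^4·(4, 1) = 81·(4, 1) = (324, 81).

(324, 81)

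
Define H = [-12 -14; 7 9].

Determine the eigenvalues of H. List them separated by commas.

-5, 2

det(H - rI) = (-12 - r)(9 - r) - (-14)·(7) = r^2 + 3r - 10.
This factors as (r + 5)·(r - 2) = 0.
Eigenvalues: -5, 2.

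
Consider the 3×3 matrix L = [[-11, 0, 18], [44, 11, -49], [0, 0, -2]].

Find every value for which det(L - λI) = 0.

-11, -2, 11

Compute the characteristic polynomial p(lambda) = det(lambda·I - L).
Expanding along the first row, p(lambda) = lambda^3 + 2·lambda^2 - 121·lambda - 242.
Since p(-11) = 0, lambda = -11 is a root.
Dividing by (lambda + 11) leaves lambda^2 - 9·lambda - 22.
The quadratic factors as (lambda + 2)·(lambda - 11).
Eigenvalues: -11, -2, 11.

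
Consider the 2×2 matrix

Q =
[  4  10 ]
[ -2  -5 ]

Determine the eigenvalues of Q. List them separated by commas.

-1, 0

det(Q - rI) = (4 - r)(-5 - r) - (10)·(-2) = r^2 + r.
This factors as (r + 1)·r = 0.
Eigenvalues: -1, 0.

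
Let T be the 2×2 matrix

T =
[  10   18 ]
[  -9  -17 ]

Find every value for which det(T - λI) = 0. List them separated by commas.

-8, 1

det(T - μI) = (10 - μ)(-17 - μ) - (18)·(-9) = μ^2 + 7μ - 8.
This factors as (μ + 8)·(μ - 1) = 0.
Eigenvalues: -8, 1.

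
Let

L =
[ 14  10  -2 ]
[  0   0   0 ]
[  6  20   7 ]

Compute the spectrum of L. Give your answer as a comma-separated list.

Compute the characteristic polynomial p(λ) = det(λI - L).
Cofactor expansion gives p(λ) = λ^3 - 21λ^2 + 110λ.
Rational-root test: λ = 11 gives p(11) = 0.
Factor out (λ - 11): p(λ) = (λ - 11)·(λ^2 - 10λ).
The quadratic factors as λ·(λ - 10).
Eigenvalues: 0, 10, 11.

0, 10, 11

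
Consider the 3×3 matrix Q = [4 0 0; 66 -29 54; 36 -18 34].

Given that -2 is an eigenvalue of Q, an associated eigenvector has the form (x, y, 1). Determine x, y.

We need (Q + 2I)v = 0.
Q + 2I = [[6, 0, 0], [66, -27, 54], [36, -18, 36]].
Row 1: (6)·x + (0)·y + (0)·1 = 0
Row 2: (66)·x + (-27)·y + (54)·1 = 0
Row 3: (36)·x + (-18)·y + (36)·1 = 0
Solving gives x = 0, y = 2.
Check: Q·(0, 2, 1) = (0, -4, -2) = -2·(0, 2, 1).

0, 2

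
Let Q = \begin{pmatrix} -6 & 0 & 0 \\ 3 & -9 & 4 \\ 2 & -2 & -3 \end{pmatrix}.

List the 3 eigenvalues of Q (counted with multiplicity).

The characteristic polynomial is p(λ) = det(λI - Q).
Expanding along the first row, p(λ) = λ^3 + 18λ^2 + 107λ + 210.
Rational-root test: λ = -6 gives p(-6) = 0.
Dividing by (λ + 6) leaves λ^2 + 12λ + 35.
The quadratic factors as (λ + 7)·(λ + 5).
Eigenvalues: -7, -6, -5.

-7, -6, -5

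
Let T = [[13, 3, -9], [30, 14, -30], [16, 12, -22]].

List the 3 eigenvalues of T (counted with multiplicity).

Compute the characteristic polynomial p(lambda) = det(lambda·I - T).
Expanding the 3×3 determinant: p(lambda) = lambda^3 - 5·lambda^2 + 2·lambda + 8.
Try lambda = -1: p(-1) = 0, so -1 is a root.
Dividing by (lambda + 1) leaves lambda^2 - 6·lambda + 8.
The quadratic factors as (lambda - 2)·(lambda - 4).
Eigenvalues: -1, 2, 4.

-1, 2, 4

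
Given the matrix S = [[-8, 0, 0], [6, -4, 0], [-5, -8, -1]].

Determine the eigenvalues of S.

S is lower triangular, so its eigenvalues are the diagonal entries.
Diagonal: -8, -4, -1.

-8, -4, -1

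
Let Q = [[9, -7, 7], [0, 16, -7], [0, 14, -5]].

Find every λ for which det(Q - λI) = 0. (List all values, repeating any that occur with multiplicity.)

2, 9, 9

Compute the characteristic polynomial p(t) = det(tI - Q).
Cofactor expansion gives p(t) = t^3 - 20t^2 + 117t - 162.
Since p(9) = 0, t = 9 is a root.
Dividing by (t - 9) leaves t^2 - 11t + 18.
The quadratic factors as (t - 2)·(t - 9).
Eigenvalues: 2, 9, 9.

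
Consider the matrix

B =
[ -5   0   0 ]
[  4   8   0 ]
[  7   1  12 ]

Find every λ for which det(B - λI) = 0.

B is lower triangular, so its eigenvalues are the diagonal entries.
Diagonal: -5, 8, 12.

-5, 8, 12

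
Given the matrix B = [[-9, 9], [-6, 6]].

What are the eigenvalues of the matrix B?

det(B - λI) = (-9 - λ)(6 - λ) - (9)·(-6) = λ^2 + 3λ.
This factors as (λ + 3)·λ = 0.
Eigenvalues: -3, 0.

-3, 0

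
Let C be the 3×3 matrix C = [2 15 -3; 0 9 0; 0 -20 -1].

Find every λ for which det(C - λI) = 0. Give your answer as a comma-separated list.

-1, 2, 9

Set up det(lambda·I - C) = 0.
Expanding along the first row, p(lambda) = lambda^3 - 10·lambda^2 + 7·lambda + 18.
Rational-root test: lambda = -1 gives p(-1) = 0.
Factor out (lambda + 1): p(lambda) = (lambda + 1)·(lambda^2 - 11·lambda + 18).
The quadratic factors as (lambda - 2)·(lambda - 9).
Eigenvalues: -1, 2, 9.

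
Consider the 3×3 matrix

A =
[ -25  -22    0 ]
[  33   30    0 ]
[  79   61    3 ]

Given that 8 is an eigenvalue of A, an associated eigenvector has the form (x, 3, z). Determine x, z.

We need (A - 8I)v = 0.
A - 8I = [[-33, -22, 0], [33, 22, 0], [79, 61, -5]].
Row 1: (-33)·x + (-22)·3 + (0)·z = 0
Row 2: (33)·x + (22)·3 + (0)·z = 0
Row 3: (79)·x + (61)·3 + (-5)·z = 0
Solving gives x = -2, z = 5.
Check: A·(-2, 3, 5) = (-16, 24, 40) = 8·(-2, 3, 5).

-2, 5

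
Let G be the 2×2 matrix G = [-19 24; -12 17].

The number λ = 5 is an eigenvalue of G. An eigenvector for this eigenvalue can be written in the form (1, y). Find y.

1

We need (G - 5I)v = 0.
G - 5I = [[-24, 24], [-12, 12]].
Row 1: (-24)·1 + (24)·y = 0
Row 2: (-12)·1 + (12)·y = 0
Solving gives y = 1.
Check: G·(1, 1) = (5, 5) = 5·(1, 1).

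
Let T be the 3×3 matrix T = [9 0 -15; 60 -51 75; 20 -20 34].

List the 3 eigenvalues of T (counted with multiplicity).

-11, -6, 9

The characteristic polynomial is p(lambda) = det(lambda·I - T).
Cofactor expansion gives p(lambda) = lambda^3 + 8·lambda^2 - 87·lambda - 594.
Try lambda = -6: p(-6) = 0, so -6 is a root.
Dividing by (lambda + 6) leaves lambda^2 + 2·lambda - 99.
The quadratic factors as (lambda + 11)·(lambda - 9).
Eigenvalues: -11, -6, 9.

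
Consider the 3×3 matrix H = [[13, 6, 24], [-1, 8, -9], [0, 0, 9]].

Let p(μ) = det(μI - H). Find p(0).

p(0) = det(0·I − H) = det(−H) = (−1)^3·det(H).
det(H) = 990, so p(0) = -990.

-990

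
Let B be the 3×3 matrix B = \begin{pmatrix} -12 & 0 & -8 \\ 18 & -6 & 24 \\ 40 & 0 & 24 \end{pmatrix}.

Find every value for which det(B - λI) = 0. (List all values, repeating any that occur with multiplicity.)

-6, 4, 8

Compute the characteristic polynomial p(r) = det(rI - B).
Cofactor expansion gives p(r) = r^3 - 6r^2 - 40r + 192.
Try r = 4: p(4) = 0, so 4 is a root.
Factor out (r - 4): p(r) = (r - 4)·(r^2 - 2r - 48).
The quadratic factors as (r + 6)·(r - 8).
Eigenvalues: -6, 4, 8.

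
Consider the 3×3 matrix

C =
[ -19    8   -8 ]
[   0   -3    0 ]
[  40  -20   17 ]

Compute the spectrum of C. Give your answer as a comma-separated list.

-3, -3, 1

The characteristic polynomial is p(s) = det(sI - C).
Expanding along the first row, p(s) = s^3 + 5s^2 + 3s - 9.
Try s = -3: p(-3) = 0, so -3 is a root.
Factor out (s + 3): p(s) = (s + 3)·(s^2 + 2s - 3).
The quadratic factors as (s + 3)·(s - 1).
Eigenvalues: -3, -3, 1.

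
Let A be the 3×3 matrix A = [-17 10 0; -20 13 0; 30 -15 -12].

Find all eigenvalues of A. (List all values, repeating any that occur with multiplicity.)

-12, -7, 3

Compute the characteristic polynomial p(r) = det(rI - A).
Expanding the 3×3 determinant: p(r) = r^3 + 16r^2 + 27r - 252.
Since p(3) = 0, r = 3 is a root.
Dividing by (r - 3) leaves r^2 + 19r + 84.
The quadratic factors as (r + 12)·(r + 7).
Eigenvalues: -12, -7, 3.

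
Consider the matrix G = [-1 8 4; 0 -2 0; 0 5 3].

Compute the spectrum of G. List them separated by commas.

-2, -1, 3

Set up det(μI - G) = 0.
Expanding along the first row, p(μ) = μ^3 - 7μ - 6.
Rational-root test: μ = -1 gives p(-1) = 0.
Dividing by (μ + 1) leaves μ^2 - μ - 6.
The quadratic factors as (μ + 2)·(μ - 3).
Eigenvalues: -2, -1, 3.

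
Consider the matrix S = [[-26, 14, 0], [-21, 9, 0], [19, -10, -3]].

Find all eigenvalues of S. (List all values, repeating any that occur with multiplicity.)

Compute the characteristic polynomial p(λ) = det(λI - S).
Cofactor expansion gives p(λ) = λ^3 + 20λ^2 + 111λ + 180.
Rational-root test: λ = -5 gives p(-5) = 0.
Factor out (λ + 5): p(λ) = (λ + 5)·(λ^2 + 15λ + 36).
The quadratic factors as (λ + 12)·(λ + 3).
Eigenvalues: -12, -5, -3.

-12, -5, -3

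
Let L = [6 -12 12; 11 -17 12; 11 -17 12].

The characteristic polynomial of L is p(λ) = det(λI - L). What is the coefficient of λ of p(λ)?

p(λ) = λ^3 - λ^2 - 30λ.
The coefficient of λ is -30.

-30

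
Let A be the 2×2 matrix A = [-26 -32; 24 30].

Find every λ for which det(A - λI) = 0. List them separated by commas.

det(A - λI) = (-26 - λ)(30 - λ) - (-32)·(24) = λ^2 - 4λ - 12.
This factors as (λ + 2)·(λ - 6) = 0.
Eigenvalues: -2, 6.

-2, 6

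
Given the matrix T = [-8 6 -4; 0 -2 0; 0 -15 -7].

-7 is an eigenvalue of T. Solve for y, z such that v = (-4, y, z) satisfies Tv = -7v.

0, 1

We need (T + 7I)v = 0.
T + 7I = [[-1, 6, -4], [0, 5, 0], [0, -15, 0]].
Row 1: (-1)·-4 + (6)·y + (-4)·z = 0
Row 2: (0)·-4 + (5)·y + (0)·z = 0
Row 3: (0)·-4 + (-15)·y + (0)·z = 0
Solving gives y = 0, z = 1.
Check: T·(-4, 0, 1) = (28, 0, -7) = -7·(-4, 0, 1).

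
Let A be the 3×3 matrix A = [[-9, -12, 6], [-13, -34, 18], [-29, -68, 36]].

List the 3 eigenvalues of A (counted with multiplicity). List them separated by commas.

Compute the characteristic polynomial p(s) = det(sI - A).
Expanding the 3×3 determinant: p(s) = s^3 + 7s^2 - 36.
Try s = -3: p(-3) = 0, so -3 is a root.
Factor out (s + 3): p(s) = (s + 3)·(s^2 + 4s - 12).
The quadratic factors as (s + 6)·(s - 2).
Eigenvalues: -6, -3, 2.

-6, -3, 2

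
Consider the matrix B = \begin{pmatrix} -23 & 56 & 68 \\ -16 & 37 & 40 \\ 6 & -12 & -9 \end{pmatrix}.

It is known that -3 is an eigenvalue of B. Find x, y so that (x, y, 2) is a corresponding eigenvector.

-10, -6

We need (B + 3I)v = 0.
B + 3I = [[-20, 56, 68], [-16, 40, 40], [6, -12, -6]].
Row 1: (-20)·x + (56)·y + (68)·2 = 0
Row 2: (-16)·x + (40)·y + (40)·2 = 0
Row 3: (6)·x + (-12)·y + (-6)·2 = 0
Solving gives x = -10, y = -6.
Check: B·(-10, -6, 2) = (30, 18, -6) = -3·(-10, -6, 2).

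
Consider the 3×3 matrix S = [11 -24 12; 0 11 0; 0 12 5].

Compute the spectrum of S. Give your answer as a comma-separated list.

Set up det(λI - S) = 0.
Expanding the 3×3 determinant: p(λ) = λ^3 - 27λ^2 + 231λ - 605.
Since p(5) = 0, λ = 5 is a root.
Dividing by (λ - 5) leaves λ^2 - 22λ + 121.
The quadratic factor is (λ - 11)^2.
Eigenvalues: 5, 11, 11.

5, 11, 11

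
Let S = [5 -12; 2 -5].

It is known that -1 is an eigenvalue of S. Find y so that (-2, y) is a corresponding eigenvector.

We need (S + 1I)v = 0.
S + 1I = [[6, -12], [2, -4]].
Row 1: (6)·-2 + (-12)·y = 0
Row 2: (2)·-2 + (-4)·y = 0
Solving gives y = -1.
Check: S·(-2, -1) = (2, 1) = -1·(-2, -1).

-1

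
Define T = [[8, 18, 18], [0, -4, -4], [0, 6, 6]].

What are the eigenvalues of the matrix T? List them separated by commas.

The characteristic polynomial is p(s) = det(sI - T).
Expanding along the first row, p(s) = s^3 - 10s^2 + 16s.
Since p(2) = 0, s = 2 is a root.
Factor out (s - 2): p(s) = (s - 2)·(s^2 - 8s).
The quadratic factors as s·(s - 8).
Eigenvalues: 0, 2, 8.

0, 2, 8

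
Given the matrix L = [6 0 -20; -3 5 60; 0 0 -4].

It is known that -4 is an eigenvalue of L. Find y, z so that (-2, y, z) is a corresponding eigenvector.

We need (L + 4I)v = 0.
L + 4I = [[10, 0, -20], [-3, 9, 60], [0, 0, 0]].
Row 1: (10)·-2 + (0)·y + (-20)·z = 0
Row 2: (-3)·-2 + (9)·y + (60)·z = 0
Row 3: (0)·-2 + (0)·y + (0)·z = 0
Solving gives y = 6, z = -1.
Check: L·(-2, 6, -1) = (8, -24, 4) = -4·(-2, 6, -1).

6, -1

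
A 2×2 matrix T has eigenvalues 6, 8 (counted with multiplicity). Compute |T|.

det(T) is the product of the eigenvalues: (6) · (8) = 48.

48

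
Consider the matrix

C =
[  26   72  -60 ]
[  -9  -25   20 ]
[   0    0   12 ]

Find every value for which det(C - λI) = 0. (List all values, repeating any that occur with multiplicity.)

-1, 2, 12

Set up det(tI - C) = 0.
Cofactor expansion gives p(t) = t^3 - 13t^2 + 10t + 24.
Try t = 2: p(2) = 0, so 2 is a root.
Dividing by (t - 2) leaves t^2 - 11t - 12.
The quadratic factors as (t + 1)·(t - 12).
Eigenvalues: -1, 2, 12.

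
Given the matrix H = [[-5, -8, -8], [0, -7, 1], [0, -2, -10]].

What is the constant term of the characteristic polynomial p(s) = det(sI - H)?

p(0) = det(0·I − H) = det(−H) = (−1)^3·det(H).
det(H) = -360, so p(0) = 360.

360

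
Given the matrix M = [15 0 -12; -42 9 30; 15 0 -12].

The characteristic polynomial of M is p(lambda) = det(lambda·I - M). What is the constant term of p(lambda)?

0

p(lambda) = lambda^3 - 12·lambda^2 + 27·lambda.
The constant term is 0.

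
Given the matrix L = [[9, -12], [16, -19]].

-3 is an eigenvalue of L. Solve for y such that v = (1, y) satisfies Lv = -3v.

We need (L + 3I)v = 0.
L + 3I = [[12, -12], [16, -16]].
Row 1: (12)·1 + (-12)·y = 0
Row 2: (16)·1 + (-16)·y = 0
Solving gives y = 1.
Check: L·(1, 1) = (-3, -3) = -3·(1, 1).

1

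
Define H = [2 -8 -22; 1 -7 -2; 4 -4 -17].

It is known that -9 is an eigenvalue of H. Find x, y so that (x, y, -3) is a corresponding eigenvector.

-6, 0

We need (H + 9I)v = 0.
H + 9I = [[11, -8, -22], [1, 2, -2], [4, -4, -8]].
Row 1: (11)·x + (-8)·y + (-22)·-3 = 0
Row 2: (1)·x + (2)·y + (-2)·-3 = 0
Row 3: (4)·x + (-4)·y + (-8)·-3 = 0
Solving gives x = -6, y = 0.
Check: H·(-6, 0, -3) = (54, 0, 27) = -9·(-6, 0, -3).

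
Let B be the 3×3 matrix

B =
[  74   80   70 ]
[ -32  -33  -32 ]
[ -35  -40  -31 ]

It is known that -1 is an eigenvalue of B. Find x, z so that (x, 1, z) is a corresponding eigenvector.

-2, 1

We need (B + 1I)v = 0.
B + 1I = [[75, 80, 70], [-32, -32, -32], [-35, -40, -30]].
Row 1: (75)·x + (80)·1 + (70)·z = 0
Row 2: (-32)·x + (-32)·1 + (-32)·z = 0
Row 3: (-35)·x + (-40)·1 + (-30)·z = 0
Solving gives x = -2, z = 1.
Check: B·(-2, 1, 1) = (2, -1, -1) = -1·(-2, 1, 1).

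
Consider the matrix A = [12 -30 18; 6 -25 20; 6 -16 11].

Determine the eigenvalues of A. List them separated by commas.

The characteristic polynomial is p(λ) = det(λI - A).
Expanding the 3×3 determinant: p(λ) = λ^3 + 2λ^2 - 51λ + 108.
Try λ = 4: p(4) = 0, so 4 is a root.
Dividing by (λ - 4) leaves λ^2 + 6λ - 27.
The quadratic factors as (λ + 9)·(λ - 3).
Eigenvalues: -9, 3, 4.

-9, 3, 4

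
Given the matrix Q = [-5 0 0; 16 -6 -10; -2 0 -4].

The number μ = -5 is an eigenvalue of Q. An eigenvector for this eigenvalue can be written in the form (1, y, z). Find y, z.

-4, 2

We need (Q + 5I)v = 0.
Q + 5I = [[0, 0, 0], [16, -1, -10], [-2, 0, 1]].
Row 1: (0)·1 + (0)·y + (0)·z = 0
Row 2: (16)·1 + (-1)·y + (-10)·z = 0
Row 3: (-2)·1 + (0)·y + (1)·z = 0
Solving gives y = -4, z = 2.
Check: Q·(1, -4, 2) = (-5, 20, -10) = -5·(1, -4, 2).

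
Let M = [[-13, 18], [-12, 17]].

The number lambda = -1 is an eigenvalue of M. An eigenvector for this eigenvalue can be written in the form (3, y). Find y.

We need (M + 1I)v = 0.
M + 1I = [[-12, 18], [-12, 18]].
Row 1: (-12)·3 + (18)·y = 0
Row 2: (-12)·3 + (18)·y = 0
Solving gives y = 2.
Check: M·(3, 2) = (-3, -2) = -1·(3, 2).

2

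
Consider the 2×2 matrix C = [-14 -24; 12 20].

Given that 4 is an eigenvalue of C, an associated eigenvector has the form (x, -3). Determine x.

4

We need (C - 4I)v = 0.
C - 4I = [[-18, -24], [12, 16]].
Row 1: (-18)·x + (-24)·-3 = 0
Row 2: (12)·x + (16)·-3 = 0
Solving gives x = 4.
Check: C·(4, -3) = (16, -12) = 4·(4, -3).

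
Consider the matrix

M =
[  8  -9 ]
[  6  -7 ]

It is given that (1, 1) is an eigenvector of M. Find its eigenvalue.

Compute Mv: M·(1, 1) = (-1, -1).
Since Mv = λv, compare component 1: -1 = λ·1, so λ = -1.

-1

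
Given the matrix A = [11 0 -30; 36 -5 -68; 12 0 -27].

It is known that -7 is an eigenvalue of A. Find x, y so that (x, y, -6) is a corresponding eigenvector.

We need (A + 7I)v = 0.
A + 7I = [[18, 0, -30], [36, 2, -68], [12, 0, -20]].
Row 1: (18)·x + (0)·y + (-30)·-6 = 0
Row 2: (36)·x + (2)·y + (-68)·-6 = 0
Row 3: (12)·x + (0)·y + (-20)·-6 = 0
Solving gives x = -10, y = -24.
Check: A·(-10, -24, -6) = (70, 168, 42) = -7·(-10, -24, -6).

-10, -24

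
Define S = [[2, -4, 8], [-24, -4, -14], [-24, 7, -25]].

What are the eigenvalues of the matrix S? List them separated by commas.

-11, -10, -6

Set up det(λI - S) = 0.
Expanding along the first row, p(λ) = λ^3 + 27λ^2 + 236λ + 660.
Since p(-10) = 0, λ = -10 is a root.
Factor out (λ + 10): p(λ) = (λ + 10)·(λ^2 + 17λ + 66).
The quadratic factors as (λ + 11)·(λ + 6).
Eigenvalues: -11, -10, -6.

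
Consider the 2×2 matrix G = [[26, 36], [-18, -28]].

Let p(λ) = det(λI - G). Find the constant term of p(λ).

p(λ) = λ^2 + 2λ - 80.
The constant term is -80.

-80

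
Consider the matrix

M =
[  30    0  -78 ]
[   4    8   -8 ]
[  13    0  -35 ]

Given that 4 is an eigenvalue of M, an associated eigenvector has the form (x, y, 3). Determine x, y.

We need (M - 4I)v = 0.
M - 4I = [[26, 0, -78], [4, 4, -8], [13, 0, -39]].
Row 1: (26)·x + (0)·y + (-78)·3 = 0
Row 2: (4)·x + (4)·y + (-8)·3 = 0
Row 3: (13)·x + (0)·y + (-39)·3 = 0
Solving gives x = 9, y = -3.
Check: M·(9, -3, 3) = (36, -12, 12) = 4·(9, -3, 3).

9, -3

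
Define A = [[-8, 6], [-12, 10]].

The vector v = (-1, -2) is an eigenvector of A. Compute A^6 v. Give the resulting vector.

First find the eigenvalue: Av = (-4, -8) = 4·(-1, -2), so λ = 4.
Then A^6 v = λ^6·v = 4^6·(-1, -2) = 4096·(-1, -2) = (-4096, -8192).

(-4096, -8192)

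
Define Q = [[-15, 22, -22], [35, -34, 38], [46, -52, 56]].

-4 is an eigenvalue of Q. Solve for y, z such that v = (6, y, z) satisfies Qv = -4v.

We need (Q + 4I)v = 0.
Q + 4I = [[-11, 22, -22], [35, -30, 38], [46, -52, 60]].
Row 1: (-11)·6 + (22)·y + (-22)·z = 0
Row 2: (35)·6 + (-30)·y + (38)·z = 0
Row 3: (46)·6 + (-52)·y + (60)·z = 0
Solving gives y = -12, z = -15.
Check: Q·(6, -12, -15) = (-24, 48, 60) = -4·(6, -12, -15).

-12, -15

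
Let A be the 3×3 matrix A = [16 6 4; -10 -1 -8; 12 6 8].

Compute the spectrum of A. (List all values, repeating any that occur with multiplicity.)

Compute the characteristic polynomial p(t) = det(tI - A).
Expanding along the first row, p(t) = t^3 - 23t^2 + 164t - 352.
Try t = 4: p(4) = 0, so 4 is a root.
Dividing by (t - 4) leaves t^2 - 19t + 88.
The quadratic factors as (t - 8)·(t - 11).
Eigenvalues: 4, 8, 11.

4, 8, 11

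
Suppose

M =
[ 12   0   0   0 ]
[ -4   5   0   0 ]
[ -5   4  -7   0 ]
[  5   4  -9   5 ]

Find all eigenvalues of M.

-7, 5, 5, 12

M is lower triangular, so its eigenvalues are the diagonal entries.
Diagonal: 12, 5, -7, 5.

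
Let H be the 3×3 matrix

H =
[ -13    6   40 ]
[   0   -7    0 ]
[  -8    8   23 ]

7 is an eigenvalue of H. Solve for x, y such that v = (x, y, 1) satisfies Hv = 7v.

We need (H - 7I)v = 0.
H - 7I = [[-20, 6, 40], [0, -14, 0], [-8, 8, 16]].
Row 1: (-20)·x + (6)·y + (40)·1 = 0
Row 2: (0)·x + (-14)·y + (0)·1 = 0
Row 3: (-8)·x + (8)·y + (16)·1 = 0
Solving gives x = 2, y = 0.
Check: H·(2, 0, 1) = (14, 0, 7) = 7·(2, 0, 1).

2, 0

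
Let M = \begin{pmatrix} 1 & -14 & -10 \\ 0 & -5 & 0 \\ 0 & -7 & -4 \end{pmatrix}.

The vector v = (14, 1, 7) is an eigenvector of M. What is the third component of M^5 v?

-21875

First find the eigenvalue: Mv = (-70, -5, -35) = -5·(14, 1, 7), so λ = -5.
Then M^5 v = λ^5·v = (-5)^5·(14, 1, 7) = -3125·(14, 1, 7) = (-43750, -3125, -21875).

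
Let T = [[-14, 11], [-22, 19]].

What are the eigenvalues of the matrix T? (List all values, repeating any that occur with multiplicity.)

-3, 8

det(T - rI) = (-14 - r)(19 - r) - (11)·(-22) = r^2 - 5r - 24.
This factors as (r + 3)·(r - 8) = 0.
Eigenvalues: -3, 8.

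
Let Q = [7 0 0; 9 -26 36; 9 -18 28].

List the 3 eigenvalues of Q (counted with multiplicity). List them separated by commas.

The characteristic polynomial is p(s) = det(sI - Q).
Cofactor expansion gives p(s) = s^3 - 9s^2 - 66s + 560.
Rational-root test: s = 7 gives p(7) = 0.
Factor out (s - 7): p(s) = (s - 7)·(s^2 - 2s - 80).
The quadratic factors as (s + 8)·(s - 10).
Eigenvalues: -8, 7, 10.

-8, 7, 10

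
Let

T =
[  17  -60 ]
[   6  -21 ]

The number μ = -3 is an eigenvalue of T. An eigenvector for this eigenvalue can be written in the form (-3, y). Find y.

-1

We need (T + 3I)v = 0.
T + 3I = [[20, -60], [6, -18]].
Row 1: (20)·-3 + (-60)·y = 0
Row 2: (6)·-3 + (-18)·y = 0
Solving gives y = -1.
Check: T·(-3, -1) = (9, 3) = -3·(-3, -1).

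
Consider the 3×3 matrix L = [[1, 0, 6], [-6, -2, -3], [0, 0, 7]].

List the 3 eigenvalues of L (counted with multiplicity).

The characteristic polynomial is p(r) = det(rI - L).
Expanding along the first row, p(r) = r^3 - 6r^2 - 9r + 14.
Since p(-2) = 0, r = -2 is a root.
Factor out (r + 2): p(r) = (r + 2)·(r^2 - 8r + 7).
The quadratic factors as (r - 1)·(r - 7).
Eigenvalues: -2, 1, 7.

-2, 1, 7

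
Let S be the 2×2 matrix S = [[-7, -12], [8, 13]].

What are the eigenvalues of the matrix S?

det(S - lambda·I) = (-7 - lambda)(13 - lambda) - (-12)·(8) = lambda^2 - 6·lambda + 5.
This factors as (lambda - 1)·(lambda - 5) = 0.
Eigenvalues: 1, 5.

1, 5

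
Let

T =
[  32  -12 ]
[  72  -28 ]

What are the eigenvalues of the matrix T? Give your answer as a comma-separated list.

-4, 8

det(T - λI) = (32 - λ)(-28 - λ) - (-12)·(72) = λ^2 - 4λ - 32.
This factors as (λ + 4)·(λ - 8) = 0.
Eigenvalues: -4, 8.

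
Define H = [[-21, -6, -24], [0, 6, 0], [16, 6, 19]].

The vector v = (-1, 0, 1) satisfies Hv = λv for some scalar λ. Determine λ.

Compute Hv: H·(-1, 0, 1) = (-3, 0, 3).
Since Hv = λv, compare component 1: -3 = λ·-1, so λ = 3.

3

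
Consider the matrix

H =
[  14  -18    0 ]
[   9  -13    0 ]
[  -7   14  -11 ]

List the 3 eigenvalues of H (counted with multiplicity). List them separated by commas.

-11, -4, 5

Compute the characteristic polynomial p(λ) = det(λI - H).
Cofactor expansion gives p(λ) = λ^3 + 10λ^2 - 31λ - 220.
Rational-root test: λ = -4 gives p(-4) = 0.
Factor out (λ + 4): p(λ) = (λ + 4)·(λ^2 + 6λ - 55).
The quadratic factors as (λ + 11)·(λ - 5).
Eigenvalues: -11, -4, 5.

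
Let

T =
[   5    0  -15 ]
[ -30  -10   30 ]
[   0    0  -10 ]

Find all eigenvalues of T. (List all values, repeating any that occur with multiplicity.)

-10, -10, 5

Set up det(λI - T) = 0.
Cofactor expansion gives p(λ) = λ^3 + 15λ^2 - 500.
Try λ = 5: p(5) = 0, so 5 is a root.
Dividing by (λ - 5) leaves λ^2 + 20λ + 100.
The quadratic factor is (λ + 10)^2.
Eigenvalues: -10, -10, 5.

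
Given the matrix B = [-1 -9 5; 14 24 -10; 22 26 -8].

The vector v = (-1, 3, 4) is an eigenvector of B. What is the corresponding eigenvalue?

6

Compute Bv: B·(-1, 3, 4) = (-6, 18, 24).
Since Bv = λv, compare component 1: -6 = λ·-1, so λ = 6.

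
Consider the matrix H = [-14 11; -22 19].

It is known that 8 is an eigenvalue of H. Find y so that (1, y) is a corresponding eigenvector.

2

We need (H - 8I)v = 0.
H - 8I = [[-22, 11], [-22, 11]].
Row 1: (-22)·1 + (11)·y = 0
Row 2: (-22)·1 + (11)·y = 0
Solving gives y = 2.
Check: H·(1, 2) = (8, 16) = 8·(1, 2).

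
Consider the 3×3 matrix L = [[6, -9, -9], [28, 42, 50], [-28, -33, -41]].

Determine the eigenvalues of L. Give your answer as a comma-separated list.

-8, 6, 9

Compute the characteristic polynomial p(s) = det(sI - L).
Expanding along the first row, p(s) = s^3 - 7s^2 - 66s + 432.
Try s = 6: p(6) = 0, so 6 is a root.
Dividing by (s - 6) leaves s^2 - s - 72.
The quadratic factors as (s + 8)·(s - 9).
Eigenvalues: -8, 6, 9.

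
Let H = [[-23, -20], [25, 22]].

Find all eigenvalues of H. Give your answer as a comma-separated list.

det(H - λI) = (-23 - λ)(22 - λ) - (-20)·(25) = λ^2 + λ - 6.
This factors as (λ + 3)·(λ - 2) = 0.
Eigenvalues: -3, 2.

-3, 2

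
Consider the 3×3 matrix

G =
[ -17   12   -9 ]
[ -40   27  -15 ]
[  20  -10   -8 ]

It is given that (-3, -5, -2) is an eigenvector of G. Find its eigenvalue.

Compute Gv: G·(-3, -5, -2) = (9, 15, 6).
Since Gv = λv, compare component 1: 9 = λ·-3, so λ = -3.

-3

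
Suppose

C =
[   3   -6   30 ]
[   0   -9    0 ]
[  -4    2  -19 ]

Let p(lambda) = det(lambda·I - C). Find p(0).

567

p(0) = det(0·I − C) = det(−C) = (−1)^3·det(C).
det(C) = -567, so p(0) = 567.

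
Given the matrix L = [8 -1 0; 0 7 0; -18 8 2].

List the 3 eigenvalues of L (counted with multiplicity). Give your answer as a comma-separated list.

The characteristic polynomial is p(λ) = det(λI - L).
Expanding the 3×3 determinant: p(λ) = λ^3 - 17λ^2 + 86λ - 112.
Try λ = 2: p(2) = 0, so 2 is a root.
Factor out (λ - 2): p(λ) = (λ - 2)·(λ^2 - 15λ + 56).
The quadratic factors as (λ - 7)·(λ - 8).
Eigenvalues: 2, 7, 8.

2, 7, 8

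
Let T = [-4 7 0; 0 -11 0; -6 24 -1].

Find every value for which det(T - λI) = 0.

The characteristic polynomial is p(lambda) = det(lambda·I - T).
Cofactor expansion gives p(lambda) = lambda^3 + 16·lambda^2 + 59·lambda + 44.
Since p(-1) = 0, lambda = -1 is a root.
Dividing by (lambda + 1) leaves lambda^2 + 15·lambda + 44.
The quadratic factors as (lambda + 11)·(lambda + 4).
Eigenvalues: -11, -4, -1.

-11, -4, -1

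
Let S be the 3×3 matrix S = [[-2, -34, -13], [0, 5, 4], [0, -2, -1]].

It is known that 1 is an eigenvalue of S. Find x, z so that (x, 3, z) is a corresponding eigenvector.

We need (S - 1I)v = 0.
S - 1I = [[-3, -34, -13], [0, 4, 4], [0, -2, -2]].
Row 1: (-3)·x + (-34)·3 + (-13)·z = 0
Row 2: (0)·x + (4)·3 + (4)·z = 0
Row 3: (0)·x + (-2)·3 + (-2)·z = 0
Solving gives x = -21, z = -3.
Check: S·(-21, 3, -3) = (-21, 3, -3) = 1·(-21, 3, -3).

-21, -3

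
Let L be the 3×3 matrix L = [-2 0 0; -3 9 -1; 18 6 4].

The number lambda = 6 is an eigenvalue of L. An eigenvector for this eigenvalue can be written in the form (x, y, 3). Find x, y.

0, 1

We need (L - 6I)v = 0.
L - 6I = [[-8, 0, 0], [-3, 3, -1], [18, 6, -2]].
Row 1: (-8)·x + (0)·y + (0)·3 = 0
Row 2: (-3)·x + (3)·y + (-1)·3 = 0
Row 3: (18)·x + (6)·y + (-2)·3 = 0
Solving gives x = 0, y = 1.
Check: L·(0, 1, 3) = (0, 6, 18) = 6·(0, 1, 3).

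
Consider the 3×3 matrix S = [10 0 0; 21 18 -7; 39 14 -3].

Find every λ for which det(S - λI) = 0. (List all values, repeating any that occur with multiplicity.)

Compute the characteristic polynomial p(lambda) = det(lambda·I - S).
Cofactor expansion gives p(lambda) = lambda^3 - 25·lambda^2 + 194·lambda - 440.
Try lambda = 4: p(4) = 0, so 4 is a root.
Factor out (lambda - 4): p(lambda) = (lambda - 4)·(lambda^2 - 21·lambda + 110).
The quadratic factors as (lambda - 10)·(lambda - 11).
Eigenvalues: 4, 10, 11.

4, 10, 11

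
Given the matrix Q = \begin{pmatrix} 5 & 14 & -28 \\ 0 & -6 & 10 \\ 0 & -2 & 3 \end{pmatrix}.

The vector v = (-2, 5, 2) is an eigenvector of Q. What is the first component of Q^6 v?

-128

First find the eigenvalue: Qv = (4, -10, -4) = -2·(-2, 5, 2), so λ = -2.
Then Q^6 v = λ^6·v = (-2)^6·(-2, 5, 2) = 64·(-2, 5, 2) = (-128, 320, 128).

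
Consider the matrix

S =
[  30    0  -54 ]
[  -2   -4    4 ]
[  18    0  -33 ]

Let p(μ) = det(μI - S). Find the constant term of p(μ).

p(μ) = μ^3 + 7μ^2 - 6μ - 72.
The constant term is -72.

-72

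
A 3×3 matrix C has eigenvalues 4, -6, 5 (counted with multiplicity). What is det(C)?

-120

det(C) is the product of the eigenvalues: (4) · (-6) · (5) = -120.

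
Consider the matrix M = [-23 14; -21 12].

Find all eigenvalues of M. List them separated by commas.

det(M - sI) = (-23 - s)(12 - s) - (14)·(-21) = s^2 + 11s + 18.
This factors as (s + 9)·(s + 2) = 0.
Eigenvalues: -9, -2.

-9, -2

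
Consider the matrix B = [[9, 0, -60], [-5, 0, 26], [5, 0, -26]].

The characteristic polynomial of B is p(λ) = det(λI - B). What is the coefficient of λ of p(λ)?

66

p(λ) = λ^3 + 17λ^2 + 66λ.
The coefficient of λ is 66.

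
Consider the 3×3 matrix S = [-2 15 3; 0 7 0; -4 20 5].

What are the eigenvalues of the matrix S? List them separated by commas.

1, 2, 7

The characteristic polynomial is p(s) = det(sI - S).
Cofactor expansion gives p(s) = s^3 - 10s^2 + 23s - 14.
Rational-root test: s = 2 gives p(2) = 0.
Dividing by (s - 2) leaves s^2 - 8s + 7.
The quadratic factors as (s - 1)·(s - 7).
Eigenvalues: 1, 2, 7.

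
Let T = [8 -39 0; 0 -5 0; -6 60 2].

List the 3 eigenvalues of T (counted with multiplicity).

Set up det(λI - T) = 0.
Cofactor expansion gives p(λ) = λ^3 - 5λ^2 - 34λ + 80.
Since p(2) = 0, λ = 2 is a root.
Dividing by (λ - 2) leaves λ^2 - 3λ - 40.
The quadratic factors as (λ + 5)·(λ - 8).
Eigenvalues: -5, 2, 8.

-5, 2, 8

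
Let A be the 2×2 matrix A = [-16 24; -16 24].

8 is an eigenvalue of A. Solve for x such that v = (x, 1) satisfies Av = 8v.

We need (A - 8I)v = 0.
A - 8I = [[-24, 24], [-16, 16]].
Row 1: (-24)·x + (24)·1 = 0
Row 2: (-16)·x + (16)·1 = 0
Solving gives x = 1.
Check: A·(1, 1) = (8, 8) = 8·(1, 1).

1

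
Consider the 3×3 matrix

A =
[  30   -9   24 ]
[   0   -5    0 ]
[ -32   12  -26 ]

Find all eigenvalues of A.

-5, -2, 6

Set up det(λI - A) = 0.
Expanding the 3×3 determinant: p(λ) = λ^3 + λ^2 - 32λ - 60.
Rational-root test: λ = -5 gives p(-5) = 0.
Factor out (λ + 5): p(λ) = (λ + 5)·(λ^2 - 4λ - 12).
The quadratic factors as (λ + 2)·(λ - 6).
Eigenvalues: -5, -2, 6.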